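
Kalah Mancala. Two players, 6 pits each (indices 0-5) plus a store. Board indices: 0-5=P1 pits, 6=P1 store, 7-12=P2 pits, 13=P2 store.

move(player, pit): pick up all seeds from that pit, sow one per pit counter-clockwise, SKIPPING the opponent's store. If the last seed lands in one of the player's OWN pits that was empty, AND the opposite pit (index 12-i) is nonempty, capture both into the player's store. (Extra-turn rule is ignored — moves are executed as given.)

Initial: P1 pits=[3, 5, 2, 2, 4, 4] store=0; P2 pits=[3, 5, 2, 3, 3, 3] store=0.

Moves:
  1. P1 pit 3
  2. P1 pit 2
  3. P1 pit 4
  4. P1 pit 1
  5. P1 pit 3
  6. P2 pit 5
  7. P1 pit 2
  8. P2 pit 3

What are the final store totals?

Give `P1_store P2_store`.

Answer: 6 2

Derivation:
Move 1: P1 pit3 -> P1=[3,5,2,0,5,5](0) P2=[3,5,2,3,3,3](0)
Move 2: P1 pit2 -> P1=[3,5,0,1,6,5](0) P2=[3,5,2,3,3,3](0)
Move 3: P1 pit4 -> P1=[3,5,0,1,0,6](1) P2=[4,6,3,4,3,3](0)
Move 4: P1 pit1 -> P1=[3,0,1,2,1,7](2) P2=[4,6,3,4,3,3](0)
Move 5: P1 pit3 -> P1=[3,0,1,0,2,8](2) P2=[4,6,3,4,3,3](0)
Move 6: P2 pit5 -> P1=[4,1,1,0,2,8](2) P2=[4,6,3,4,3,0](1)
Move 7: P1 pit2 -> P1=[4,1,0,0,2,8](6) P2=[4,6,0,4,3,0](1)
Move 8: P2 pit3 -> P1=[5,1,0,0,2,8](6) P2=[4,6,0,0,4,1](2)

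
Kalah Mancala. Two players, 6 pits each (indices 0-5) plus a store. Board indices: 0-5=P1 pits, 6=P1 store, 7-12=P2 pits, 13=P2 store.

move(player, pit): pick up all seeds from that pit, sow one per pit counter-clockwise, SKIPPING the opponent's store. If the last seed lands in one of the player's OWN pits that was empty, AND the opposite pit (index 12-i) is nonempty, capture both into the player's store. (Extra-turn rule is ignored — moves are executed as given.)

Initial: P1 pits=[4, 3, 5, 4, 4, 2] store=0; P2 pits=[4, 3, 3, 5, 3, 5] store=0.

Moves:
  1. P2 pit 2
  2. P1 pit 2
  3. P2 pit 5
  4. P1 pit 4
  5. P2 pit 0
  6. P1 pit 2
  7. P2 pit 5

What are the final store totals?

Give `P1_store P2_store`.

Answer: 2 3

Derivation:
Move 1: P2 pit2 -> P1=[4,3,5,4,4,2](0) P2=[4,3,0,6,4,6](0)
Move 2: P1 pit2 -> P1=[4,3,0,5,5,3](1) P2=[5,3,0,6,4,6](0)
Move 3: P2 pit5 -> P1=[5,4,1,6,6,3](1) P2=[5,3,0,6,4,0](1)
Move 4: P1 pit4 -> P1=[5,4,1,6,0,4](2) P2=[6,4,1,7,4,0](1)
Move 5: P2 pit0 -> P1=[5,4,1,6,0,4](2) P2=[0,5,2,8,5,1](2)
Move 6: P1 pit2 -> P1=[5,4,0,7,0,4](2) P2=[0,5,2,8,5,1](2)
Move 7: P2 pit5 -> P1=[5,4,0,7,0,4](2) P2=[0,5,2,8,5,0](3)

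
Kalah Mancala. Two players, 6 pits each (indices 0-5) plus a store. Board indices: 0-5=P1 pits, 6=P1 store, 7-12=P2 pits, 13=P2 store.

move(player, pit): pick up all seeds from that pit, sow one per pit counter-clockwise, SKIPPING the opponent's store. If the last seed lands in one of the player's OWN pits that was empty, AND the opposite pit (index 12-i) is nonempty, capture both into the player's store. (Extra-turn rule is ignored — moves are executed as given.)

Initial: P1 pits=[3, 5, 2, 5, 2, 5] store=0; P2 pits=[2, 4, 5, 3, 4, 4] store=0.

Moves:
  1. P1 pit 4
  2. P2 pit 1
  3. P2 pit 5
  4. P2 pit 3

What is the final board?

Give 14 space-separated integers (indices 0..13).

Move 1: P1 pit4 -> P1=[3,5,2,5,0,6](1) P2=[2,4,5,3,4,4](0)
Move 2: P2 pit1 -> P1=[3,5,2,5,0,6](1) P2=[2,0,6,4,5,5](0)
Move 3: P2 pit5 -> P1=[4,6,3,6,0,6](1) P2=[2,0,6,4,5,0](1)
Move 4: P2 pit3 -> P1=[5,6,3,6,0,6](1) P2=[2,0,6,0,6,1](2)

Answer: 5 6 3 6 0 6 1 2 0 6 0 6 1 2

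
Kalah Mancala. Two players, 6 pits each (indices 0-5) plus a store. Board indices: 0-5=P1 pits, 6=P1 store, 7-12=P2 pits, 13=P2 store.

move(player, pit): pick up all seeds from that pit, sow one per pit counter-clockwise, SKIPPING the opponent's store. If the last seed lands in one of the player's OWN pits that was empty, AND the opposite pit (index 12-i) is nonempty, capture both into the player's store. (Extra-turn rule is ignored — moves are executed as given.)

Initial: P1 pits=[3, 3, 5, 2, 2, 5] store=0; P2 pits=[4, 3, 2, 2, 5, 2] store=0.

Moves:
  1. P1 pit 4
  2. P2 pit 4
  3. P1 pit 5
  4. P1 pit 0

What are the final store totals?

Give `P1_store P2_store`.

Move 1: P1 pit4 -> P1=[3,3,5,2,0,6](1) P2=[4,3,2,2,5,2](0)
Move 2: P2 pit4 -> P1=[4,4,6,2,0,6](1) P2=[4,3,2,2,0,3](1)
Move 3: P1 pit5 -> P1=[4,4,6,2,0,0](2) P2=[5,4,3,3,1,3](1)
Move 4: P1 pit0 -> P1=[0,5,7,3,0,0](7) P2=[5,0,3,3,1,3](1)

Answer: 7 1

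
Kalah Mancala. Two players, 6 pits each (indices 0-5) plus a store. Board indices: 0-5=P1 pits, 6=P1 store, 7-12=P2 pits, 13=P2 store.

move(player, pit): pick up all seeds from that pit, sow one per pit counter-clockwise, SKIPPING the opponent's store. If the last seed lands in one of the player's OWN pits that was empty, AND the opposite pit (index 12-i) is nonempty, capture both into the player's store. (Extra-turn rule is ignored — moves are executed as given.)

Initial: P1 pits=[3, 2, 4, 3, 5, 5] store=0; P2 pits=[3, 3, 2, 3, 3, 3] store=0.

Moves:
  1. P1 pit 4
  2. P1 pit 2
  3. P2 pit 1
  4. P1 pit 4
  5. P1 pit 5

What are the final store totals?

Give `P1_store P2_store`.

Move 1: P1 pit4 -> P1=[3,2,4,3,0,6](1) P2=[4,4,3,3,3,3](0)
Move 2: P1 pit2 -> P1=[3,2,0,4,1,7](2) P2=[4,4,3,3,3,3](0)
Move 3: P2 pit1 -> P1=[3,2,0,4,1,7](2) P2=[4,0,4,4,4,4](0)
Move 4: P1 pit4 -> P1=[3,2,0,4,0,8](2) P2=[4,0,4,4,4,4](0)
Move 5: P1 pit5 -> P1=[4,2,0,4,0,0](3) P2=[5,1,5,5,5,5](0)

Answer: 3 0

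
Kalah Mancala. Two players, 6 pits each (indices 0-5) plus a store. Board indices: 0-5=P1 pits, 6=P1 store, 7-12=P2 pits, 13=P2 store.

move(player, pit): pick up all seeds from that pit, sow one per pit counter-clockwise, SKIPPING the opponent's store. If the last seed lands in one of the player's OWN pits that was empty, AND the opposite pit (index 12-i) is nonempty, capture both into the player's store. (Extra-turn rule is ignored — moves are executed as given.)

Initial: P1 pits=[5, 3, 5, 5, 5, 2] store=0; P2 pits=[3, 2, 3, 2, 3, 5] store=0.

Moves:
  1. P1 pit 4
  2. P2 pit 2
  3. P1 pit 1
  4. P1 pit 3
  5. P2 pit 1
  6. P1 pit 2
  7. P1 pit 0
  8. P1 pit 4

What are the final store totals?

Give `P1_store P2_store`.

Move 1: P1 pit4 -> P1=[5,3,5,5,0,3](1) P2=[4,3,4,2,3,5](0)
Move 2: P2 pit2 -> P1=[5,3,5,5,0,3](1) P2=[4,3,0,3,4,6](1)
Move 3: P1 pit1 -> P1=[5,0,6,6,0,3](5) P2=[4,0,0,3,4,6](1)
Move 4: P1 pit3 -> P1=[5,0,6,0,1,4](6) P2=[5,1,1,3,4,6](1)
Move 5: P2 pit1 -> P1=[5,0,6,0,1,4](6) P2=[5,0,2,3,4,6](1)
Move 6: P1 pit2 -> P1=[5,0,0,1,2,5](7) P2=[6,1,2,3,4,6](1)
Move 7: P1 pit0 -> P1=[0,1,1,2,3,6](7) P2=[6,1,2,3,4,6](1)
Move 8: P1 pit4 -> P1=[0,1,1,2,0,7](8) P2=[7,1,2,3,4,6](1)

Answer: 8 1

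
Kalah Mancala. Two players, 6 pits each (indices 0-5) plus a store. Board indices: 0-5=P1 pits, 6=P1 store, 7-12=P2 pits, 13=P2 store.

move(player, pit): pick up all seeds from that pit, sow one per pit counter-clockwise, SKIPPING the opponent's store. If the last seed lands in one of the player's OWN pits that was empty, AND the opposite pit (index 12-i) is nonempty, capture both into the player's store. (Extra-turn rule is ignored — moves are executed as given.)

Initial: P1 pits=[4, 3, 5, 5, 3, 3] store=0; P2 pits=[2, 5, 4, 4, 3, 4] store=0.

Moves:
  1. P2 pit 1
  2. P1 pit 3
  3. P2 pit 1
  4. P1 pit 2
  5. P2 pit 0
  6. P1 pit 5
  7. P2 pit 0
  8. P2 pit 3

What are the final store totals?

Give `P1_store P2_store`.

Answer: 3 2

Derivation:
Move 1: P2 pit1 -> P1=[4,3,5,5,3,3](0) P2=[2,0,5,5,4,5](1)
Move 2: P1 pit3 -> P1=[4,3,5,0,4,4](1) P2=[3,1,5,5,4,5](1)
Move 3: P2 pit1 -> P1=[4,3,5,0,4,4](1) P2=[3,0,6,5,4,5](1)
Move 4: P1 pit2 -> P1=[4,3,0,1,5,5](2) P2=[4,0,6,5,4,5](1)
Move 5: P2 pit0 -> P1=[4,3,0,1,5,5](2) P2=[0,1,7,6,5,5](1)
Move 6: P1 pit5 -> P1=[4,3,0,1,5,0](3) P2=[1,2,8,7,5,5](1)
Move 7: P2 pit0 -> P1=[4,3,0,1,5,0](3) P2=[0,3,8,7,5,5](1)
Move 8: P2 pit3 -> P1=[5,4,1,2,5,0](3) P2=[0,3,8,0,6,6](2)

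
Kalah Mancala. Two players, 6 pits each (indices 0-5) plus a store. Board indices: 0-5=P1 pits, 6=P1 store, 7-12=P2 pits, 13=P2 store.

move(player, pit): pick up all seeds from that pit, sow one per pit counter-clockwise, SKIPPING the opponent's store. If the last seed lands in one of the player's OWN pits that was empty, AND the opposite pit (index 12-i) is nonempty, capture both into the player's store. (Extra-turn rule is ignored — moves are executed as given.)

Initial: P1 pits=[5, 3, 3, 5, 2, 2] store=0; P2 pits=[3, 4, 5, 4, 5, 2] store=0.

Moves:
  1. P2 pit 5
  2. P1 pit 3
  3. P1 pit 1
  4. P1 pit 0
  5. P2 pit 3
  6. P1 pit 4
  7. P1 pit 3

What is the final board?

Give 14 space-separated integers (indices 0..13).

Move 1: P2 pit5 -> P1=[6,3,3,5,2,2](0) P2=[3,4,5,4,5,0](1)
Move 2: P1 pit3 -> P1=[6,3,3,0,3,3](1) P2=[4,5,5,4,5,0](1)
Move 3: P1 pit1 -> P1=[6,0,4,1,4,3](1) P2=[4,5,5,4,5,0](1)
Move 4: P1 pit0 -> P1=[0,1,5,2,5,4](2) P2=[4,5,5,4,5,0](1)
Move 5: P2 pit3 -> P1=[1,1,5,2,5,4](2) P2=[4,5,5,0,6,1](2)
Move 6: P1 pit4 -> P1=[1,1,5,2,0,5](3) P2=[5,6,6,0,6,1](2)
Move 7: P1 pit3 -> P1=[1,1,5,0,1,6](3) P2=[5,6,6,0,6,1](2)

Answer: 1 1 5 0 1 6 3 5 6 6 0 6 1 2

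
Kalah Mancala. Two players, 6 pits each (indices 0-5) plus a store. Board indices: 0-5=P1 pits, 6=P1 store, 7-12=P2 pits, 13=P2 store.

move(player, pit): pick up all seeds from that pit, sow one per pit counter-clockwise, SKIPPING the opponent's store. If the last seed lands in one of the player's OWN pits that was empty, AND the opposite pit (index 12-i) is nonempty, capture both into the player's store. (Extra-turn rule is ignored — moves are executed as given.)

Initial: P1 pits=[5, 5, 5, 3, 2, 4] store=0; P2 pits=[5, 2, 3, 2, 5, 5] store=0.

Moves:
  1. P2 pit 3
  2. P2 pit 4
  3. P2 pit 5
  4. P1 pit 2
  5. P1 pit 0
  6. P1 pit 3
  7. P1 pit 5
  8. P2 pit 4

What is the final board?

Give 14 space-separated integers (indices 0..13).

Move 1: P2 pit3 -> P1=[5,5,5,3,2,4](0) P2=[5,2,3,0,6,6](0)
Move 2: P2 pit4 -> P1=[6,6,6,4,2,4](0) P2=[5,2,3,0,0,7](1)
Move 3: P2 pit5 -> P1=[7,7,7,5,3,5](0) P2=[5,2,3,0,0,0](2)
Move 4: P1 pit2 -> P1=[7,7,0,6,4,6](1) P2=[6,3,4,0,0,0](2)
Move 5: P1 pit0 -> P1=[0,8,1,7,5,7](2) P2=[7,3,4,0,0,0](2)
Move 6: P1 pit3 -> P1=[0,8,1,0,6,8](3) P2=[8,4,5,1,0,0](2)
Move 7: P1 pit5 -> P1=[0,8,1,0,6,0](6) P2=[9,5,6,2,1,0](2)
Move 8: P2 pit4 -> P1=[0,8,1,0,6,0](6) P2=[9,5,6,2,0,1](2)

Answer: 0 8 1 0 6 0 6 9 5 6 2 0 1 2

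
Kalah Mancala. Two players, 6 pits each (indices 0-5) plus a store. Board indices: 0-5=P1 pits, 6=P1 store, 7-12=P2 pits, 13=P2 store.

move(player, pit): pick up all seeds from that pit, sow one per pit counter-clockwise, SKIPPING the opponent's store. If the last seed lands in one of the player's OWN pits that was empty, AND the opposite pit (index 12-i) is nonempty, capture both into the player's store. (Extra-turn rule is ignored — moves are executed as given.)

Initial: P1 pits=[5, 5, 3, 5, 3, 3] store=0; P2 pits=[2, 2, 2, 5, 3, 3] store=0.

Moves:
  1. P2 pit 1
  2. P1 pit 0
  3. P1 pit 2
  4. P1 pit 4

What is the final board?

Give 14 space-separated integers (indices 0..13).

Answer: 0 6 0 7 0 6 2 3 1 4 6 3 3 0

Derivation:
Move 1: P2 pit1 -> P1=[5,5,3,5,3,3](0) P2=[2,0,3,6,3,3](0)
Move 2: P1 pit0 -> P1=[0,6,4,6,4,4](0) P2=[2,0,3,6,3,3](0)
Move 3: P1 pit2 -> P1=[0,6,0,7,5,5](1) P2=[2,0,3,6,3,3](0)
Move 4: P1 pit4 -> P1=[0,6,0,7,0,6](2) P2=[3,1,4,6,3,3](0)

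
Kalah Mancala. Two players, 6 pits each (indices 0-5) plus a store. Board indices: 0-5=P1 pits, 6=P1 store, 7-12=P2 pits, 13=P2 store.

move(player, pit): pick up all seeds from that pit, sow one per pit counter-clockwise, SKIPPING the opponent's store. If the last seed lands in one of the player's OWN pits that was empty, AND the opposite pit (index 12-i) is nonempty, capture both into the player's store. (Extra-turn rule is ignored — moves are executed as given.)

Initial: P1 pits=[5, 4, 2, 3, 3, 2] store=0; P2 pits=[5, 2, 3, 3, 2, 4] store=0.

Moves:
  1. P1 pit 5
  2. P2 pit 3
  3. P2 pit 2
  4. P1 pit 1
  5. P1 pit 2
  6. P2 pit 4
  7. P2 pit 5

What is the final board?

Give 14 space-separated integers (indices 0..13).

Answer: 7 2 1 6 6 2 8 0 2 0 1 0 0 3

Derivation:
Move 1: P1 pit5 -> P1=[5,4,2,3,3,0](1) P2=[6,2,3,3,2,4](0)
Move 2: P2 pit3 -> P1=[5,4,2,3,3,0](1) P2=[6,2,3,0,3,5](1)
Move 3: P2 pit2 -> P1=[5,4,2,3,3,0](1) P2=[6,2,0,1,4,6](1)
Move 4: P1 pit1 -> P1=[5,0,3,4,4,0](8) P2=[0,2,0,1,4,6](1)
Move 5: P1 pit2 -> P1=[5,0,0,5,5,1](8) P2=[0,2,0,1,4,6](1)
Move 6: P2 pit4 -> P1=[6,1,0,5,5,1](8) P2=[0,2,0,1,0,7](2)
Move 7: P2 pit5 -> P1=[7,2,1,6,6,2](8) P2=[0,2,0,1,0,0](3)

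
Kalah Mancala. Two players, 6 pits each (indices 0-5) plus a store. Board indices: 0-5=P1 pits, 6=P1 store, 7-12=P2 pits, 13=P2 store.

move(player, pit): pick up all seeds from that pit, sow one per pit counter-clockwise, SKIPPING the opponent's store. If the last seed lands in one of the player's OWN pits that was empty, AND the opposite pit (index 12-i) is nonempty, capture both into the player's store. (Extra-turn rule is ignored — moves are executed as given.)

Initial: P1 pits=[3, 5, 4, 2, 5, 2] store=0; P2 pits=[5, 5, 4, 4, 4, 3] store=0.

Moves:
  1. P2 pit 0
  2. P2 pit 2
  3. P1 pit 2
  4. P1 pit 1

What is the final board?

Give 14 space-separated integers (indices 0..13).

Move 1: P2 pit0 -> P1=[3,5,4,2,5,2](0) P2=[0,6,5,5,5,4](0)
Move 2: P2 pit2 -> P1=[4,5,4,2,5,2](0) P2=[0,6,0,6,6,5](1)
Move 3: P1 pit2 -> P1=[4,5,0,3,6,3](1) P2=[0,6,0,6,6,5](1)
Move 4: P1 pit1 -> P1=[4,0,1,4,7,4](2) P2=[0,6,0,6,6,5](1)

Answer: 4 0 1 4 7 4 2 0 6 0 6 6 5 1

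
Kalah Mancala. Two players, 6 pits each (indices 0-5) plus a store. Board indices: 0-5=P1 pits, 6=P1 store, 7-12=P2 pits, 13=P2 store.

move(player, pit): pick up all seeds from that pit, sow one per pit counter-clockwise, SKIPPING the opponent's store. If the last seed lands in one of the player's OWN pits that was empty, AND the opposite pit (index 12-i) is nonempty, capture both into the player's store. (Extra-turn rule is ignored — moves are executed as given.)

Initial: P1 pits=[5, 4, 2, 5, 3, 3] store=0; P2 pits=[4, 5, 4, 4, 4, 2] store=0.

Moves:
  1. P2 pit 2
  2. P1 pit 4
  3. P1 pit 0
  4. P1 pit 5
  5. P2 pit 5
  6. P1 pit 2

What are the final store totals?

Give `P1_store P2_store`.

Move 1: P2 pit2 -> P1=[5,4,2,5,3,3](0) P2=[4,5,0,5,5,3](1)
Move 2: P1 pit4 -> P1=[5,4,2,5,0,4](1) P2=[5,5,0,5,5,3](1)
Move 3: P1 pit0 -> P1=[0,5,3,6,1,5](1) P2=[5,5,0,5,5,3](1)
Move 4: P1 pit5 -> P1=[0,5,3,6,1,0](2) P2=[6,6,1,6,5,3](1)
Move 5: P2 pit5 -> P1=[1,6,3,6,1,0](2) P2=[6,6,1,6,5,0](2)
Move 6: P1 pit2 -> P1=[1,6,0,7,2,0](9) P2=[0,6,1,6,5,0](2)

Answer: 9 2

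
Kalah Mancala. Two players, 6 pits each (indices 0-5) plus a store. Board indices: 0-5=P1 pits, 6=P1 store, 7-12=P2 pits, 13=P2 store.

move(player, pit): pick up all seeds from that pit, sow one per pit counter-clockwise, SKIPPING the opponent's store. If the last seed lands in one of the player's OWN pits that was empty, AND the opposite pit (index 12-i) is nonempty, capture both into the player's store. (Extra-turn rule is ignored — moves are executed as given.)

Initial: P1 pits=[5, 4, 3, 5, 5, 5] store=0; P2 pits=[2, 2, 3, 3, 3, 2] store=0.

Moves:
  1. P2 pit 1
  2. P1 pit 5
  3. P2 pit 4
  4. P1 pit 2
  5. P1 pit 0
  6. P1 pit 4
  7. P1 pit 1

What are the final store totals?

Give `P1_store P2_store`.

Answer: 8 1

Derivation:
Move 1: P2 pit1 -> P1=[5,4,3,5,5,5](0) P2=[2,0,4,4,3,2](0)
Move 2: P1 pit5 -> P1=[5,4,3,5,5,0](1) P2=[3,1,5,5,3,2](0)
Move 3: P2 pit4 -> P1=[6,4,3,5,5,0](1) P2=[3,1,5,5,0,3](1)
Move 4: P1 pit2 -> P1=[6,4,0,6,6,0](5) P2=[0,1,5,5,0,3](1)
Move 5: P1 pit0 -> P1=[0,5,1,7,7,1](6) P2=[0,1,5,5,0,3](1)
Move 6: P1 pit4 -> P1=[0,5,1,7,0,2](7) P2=[1,2,6,6,1,3](1)
Move 7: P1 pit1 -> P1=[0,0,2,8,1,3](8) P2=[1,2,6,6,1,3](1)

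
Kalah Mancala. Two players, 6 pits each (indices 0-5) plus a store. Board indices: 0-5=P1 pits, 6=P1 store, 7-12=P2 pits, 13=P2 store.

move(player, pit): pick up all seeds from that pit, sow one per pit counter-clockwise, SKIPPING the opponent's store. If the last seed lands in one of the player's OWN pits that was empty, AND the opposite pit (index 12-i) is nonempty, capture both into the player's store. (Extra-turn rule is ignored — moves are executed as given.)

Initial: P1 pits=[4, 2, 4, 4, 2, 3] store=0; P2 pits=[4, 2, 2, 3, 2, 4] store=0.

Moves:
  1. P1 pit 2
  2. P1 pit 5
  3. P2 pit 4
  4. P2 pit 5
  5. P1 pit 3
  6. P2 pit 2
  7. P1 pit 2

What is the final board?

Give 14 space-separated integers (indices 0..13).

Move 1: P1 pit2 -> P1=[4,2,0,5,3,4](1) P2=[4,2,2,3,2,4](0)
Move 2: P1 pit5 -> P1=[4,2,0,5,3,0](2) P2=[5,3,3,3,2,4](0)
Move 3: P2 pit4 -> P1=[4,2,0,5,3,0](2) P2=[5,3,3,3,0,5](1)
Move 4: P2 pit5 -> P1=[5,3,1,6,3,0](2) P2=[5,3,3,3,0,0](2)
Move 5: P1 pit3 -> P1=[5,3,1,0,4,1](3) P2=[6,4,4,3,0,0](2)
Move 6: P2 pit2 -> P1=[5,3,1,0,4,1](3) P2=[6,4,0,4,1,1](3)
Move 7: P1 pit2 -> P1=[5,3,0,1,4,1](3) P2=[6,4,0,4,1,1](3)

Answer: 5 3 0 1 4 1 3 6 4 0 4 1 1 3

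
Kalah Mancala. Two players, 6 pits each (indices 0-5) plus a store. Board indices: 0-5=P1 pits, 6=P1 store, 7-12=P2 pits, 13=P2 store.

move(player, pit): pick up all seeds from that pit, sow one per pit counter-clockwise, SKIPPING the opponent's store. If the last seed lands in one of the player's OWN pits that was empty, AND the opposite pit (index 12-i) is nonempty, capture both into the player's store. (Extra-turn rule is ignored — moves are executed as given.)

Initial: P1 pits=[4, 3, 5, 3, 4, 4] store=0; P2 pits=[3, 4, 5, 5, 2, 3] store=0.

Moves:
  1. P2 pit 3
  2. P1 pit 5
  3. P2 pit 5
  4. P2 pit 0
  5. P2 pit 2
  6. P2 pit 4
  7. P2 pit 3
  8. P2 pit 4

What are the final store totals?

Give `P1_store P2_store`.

Answer: 1 4

Derivation:
Move 1: P2 pit3 -> P1=[5,4,5,3,4,4](0) P2=[3,4,5,0,3,4](1)
Move 2: P1 pit5 -> P1=[5,4,5,3,4,0](1) P2=[4,5,6,0,3,4](1)
Move 3: P2 pit5 -> P1=[6,5,6,3,4,0](1) P2=[4,5,6,0,3,0](2)
Move 4: P2 pit0 -> P1=[6,5,6,3,4,0](1) P2=[0,6,7,1,4,0](2)
Move 5: P2 pit2 -> P1=[7,6,7,3,4,0](1) P2=[0,6,0,2,5,1](3)
Move 6: P2 pit4 -> P1=[8,7,8,3,4,0](1) P2=[0,6,0,2,0,2](4)
Move 7: P2 pit3 -> P1=[8,7,8,3,4,0](1) P2=[0,6,0,0,1,3](4)
Move 8: P2 pit4 -> P1=[8,7,8,3,4,0](1) P2=[0,6,0,0,0,4](4)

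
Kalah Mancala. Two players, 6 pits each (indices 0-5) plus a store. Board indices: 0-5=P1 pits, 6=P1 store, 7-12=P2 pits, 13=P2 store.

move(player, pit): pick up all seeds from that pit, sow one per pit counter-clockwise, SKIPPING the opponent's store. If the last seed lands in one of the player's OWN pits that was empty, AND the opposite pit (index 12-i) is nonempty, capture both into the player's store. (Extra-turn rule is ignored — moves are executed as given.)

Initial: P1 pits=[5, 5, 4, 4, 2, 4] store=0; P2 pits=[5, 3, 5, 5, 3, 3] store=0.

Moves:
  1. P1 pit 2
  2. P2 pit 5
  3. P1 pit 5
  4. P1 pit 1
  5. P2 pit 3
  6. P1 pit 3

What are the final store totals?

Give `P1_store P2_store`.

Move 1: P1 pit2 -> P1=[5,5,0,5,3,5](1) P2=[5,3,5,5,3,3](0)
Move 2: P2 pit5 -> P1=[6,6,0,5,3,5](1) P2=[5,3,5,5,3,0](1)
Move 3: P1 pit5 -> P1=[6,6,0,5,3,0](2) P2=[6,4,6,6,3,0](1)
Move 4: P1 pit1 -> P1=[6,0,1,6,4,1](3) P2=[7,4,6,6,3,0](1)
Move 5: P2 pit3 -> P1=[7,1,2,6,4,1](3) P2=[7,4,6,0,4,1](2)
Move 6: P1 pit3 -> P1=[7,1,2,0,5,2](4) P2=[8,5,7,0,4,1](2)

Answer: 4 2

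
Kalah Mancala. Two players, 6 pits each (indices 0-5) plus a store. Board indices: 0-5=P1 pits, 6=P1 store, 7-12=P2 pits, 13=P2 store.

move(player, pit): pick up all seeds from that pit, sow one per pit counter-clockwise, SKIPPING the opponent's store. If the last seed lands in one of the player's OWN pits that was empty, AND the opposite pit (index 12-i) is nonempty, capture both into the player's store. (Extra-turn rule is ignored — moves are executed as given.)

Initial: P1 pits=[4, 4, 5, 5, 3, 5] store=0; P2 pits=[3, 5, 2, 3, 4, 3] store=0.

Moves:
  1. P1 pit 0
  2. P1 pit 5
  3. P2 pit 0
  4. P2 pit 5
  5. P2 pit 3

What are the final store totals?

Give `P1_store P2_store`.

Answer: 1 2

Derivation:
Move 1: P1 pit0 -> P1=[0,5,6,6,4,5](0) P2=[3,5,2,3,4,3](0)
Move 2: P1 pit5 -> P1=[0,5,6,6,4,0](1) P2=[4,6,3,4,4,3](0)
Move 3: P2 pit0 -> P1=[0,5,6,6,4,0](1) P2=[0,7,4,5,5,3](0)
Move 4: P2 pit5 -> P1=[1,6,6,6,4,0](1) P2=[0,7,4,5,5,0](1)
Move 5: P2 pit3 -> P1=[2,7,6,6,4,0](1) P2=[0,7,4,0,6,1](2)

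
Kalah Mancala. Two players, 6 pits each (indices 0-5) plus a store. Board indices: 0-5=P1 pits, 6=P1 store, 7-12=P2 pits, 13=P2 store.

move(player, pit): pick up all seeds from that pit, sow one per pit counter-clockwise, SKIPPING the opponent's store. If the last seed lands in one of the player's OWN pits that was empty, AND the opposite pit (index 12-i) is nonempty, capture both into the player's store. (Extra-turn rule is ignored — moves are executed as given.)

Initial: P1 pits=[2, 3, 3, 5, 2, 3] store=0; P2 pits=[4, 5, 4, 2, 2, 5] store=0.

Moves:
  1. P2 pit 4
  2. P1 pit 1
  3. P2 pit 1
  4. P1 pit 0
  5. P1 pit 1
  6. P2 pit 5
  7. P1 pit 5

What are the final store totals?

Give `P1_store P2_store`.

Move 1: P2 pit4 -> P1=[2,3,3,5,2,3](0) P2=[4,5,4,2,0,6](1)
Move 2: P1 pit1 -> P1=[2,0,4,6,3,3](0) P2=[4,5,4,2,0,6](1)
Move 3: P2 pit1 -> P1=[2,0,4,6,3,3](0) P2=[4,0,5,3,1,7](2)
Move 4: P1 pit0 -> P1=[0,1,5,6,3,3](0) P2=[4,0,5,3,1,7](2)
Move 5: P1 pit1 -> P1=[0,0,6,6,3,3](0) P2=[4,0,5,3,1,7](2)
Move 6: P2 pit5 -> P1=[1,1,7,7,4,4](0) P2=[4,0,5,3,1,0](3)
Move 7: P1 pit5 -> P1=[1,1,7,7,4,0](1) P2=[5,1,6,3,1,0](3)

Answer: 1 3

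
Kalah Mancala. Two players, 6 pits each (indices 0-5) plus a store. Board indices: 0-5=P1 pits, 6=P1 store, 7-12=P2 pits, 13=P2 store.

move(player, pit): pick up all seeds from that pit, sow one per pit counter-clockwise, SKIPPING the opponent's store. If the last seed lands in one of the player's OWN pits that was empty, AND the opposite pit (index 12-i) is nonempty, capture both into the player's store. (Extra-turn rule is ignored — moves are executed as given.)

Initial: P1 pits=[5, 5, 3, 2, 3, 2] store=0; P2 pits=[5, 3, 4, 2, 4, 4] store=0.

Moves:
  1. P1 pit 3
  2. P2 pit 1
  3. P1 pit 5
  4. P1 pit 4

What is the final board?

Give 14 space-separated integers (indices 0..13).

Answer: 5 5 3 0 0 1 2 7 2 5 3 5 4 0

Derivation:
Move 1: P1 pit3 -> P1=[5,5,3,0,4,3](0) P2=[5,3,4,2,4,4](0)
Move 2: P2 pit1 -> P1=[5,5,3,0,4,3](0) P2=[5,0,5,3,5,4](0)
Move 3: P1 pit5 -> P1=[5,5,3,0,4,0](1) P2=[6,1,5,3,5,4](0)
Move 4: P1 pit4 -> P1=[5,5,3,0,0,1](2) P2=[7,2,5,3,5,4](0)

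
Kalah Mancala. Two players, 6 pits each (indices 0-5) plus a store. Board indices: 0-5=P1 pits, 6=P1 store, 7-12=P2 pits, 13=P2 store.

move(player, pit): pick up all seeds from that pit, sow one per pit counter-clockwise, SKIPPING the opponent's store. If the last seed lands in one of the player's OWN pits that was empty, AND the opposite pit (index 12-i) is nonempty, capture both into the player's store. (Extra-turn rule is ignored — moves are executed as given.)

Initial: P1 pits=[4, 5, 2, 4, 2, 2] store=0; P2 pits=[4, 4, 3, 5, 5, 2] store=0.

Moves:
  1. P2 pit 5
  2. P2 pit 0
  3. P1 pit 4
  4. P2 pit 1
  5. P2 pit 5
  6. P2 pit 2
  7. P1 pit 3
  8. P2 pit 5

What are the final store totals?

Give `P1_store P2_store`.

Move 1: P2 pit5 -> P1=[5,5,2,4,2,2](0) P2=[4,4,3,5,5,0](1)
Move 2: P2 pit0 -> P1=[5,5,2,4,2,2](0) P2=[0,5,4,6,6,0](1)
Move 3: P1 pit4 -> P1=[5,5,2,4,0,3](1) P2=[0,5,4,6,6,0](1)
Move 4: P2 pit1 -> P1=[5,5,2,4,0,3](1) P2=[0,0,5,7,7,1](2)
Move 5: P2 pit5 -> P1=[5,5,2,4,0,3](1) P2=[0,0,5,7,7,0](3)
Move 6: P2 pit2 -> P1=[6,5,2,4,0,3](1) P2=[0,0,0,8,8,1](4)
Move 7: P1 pit3 -> P1=[6,5,2,0,1,4](2) P2=[1,0,0,8,8,1](4)
Move 8: P2 pit5 -> P1=[6,5,2,0,1,4](2) P2=[1,0,0,8,8,0](5)

Answer: 2 5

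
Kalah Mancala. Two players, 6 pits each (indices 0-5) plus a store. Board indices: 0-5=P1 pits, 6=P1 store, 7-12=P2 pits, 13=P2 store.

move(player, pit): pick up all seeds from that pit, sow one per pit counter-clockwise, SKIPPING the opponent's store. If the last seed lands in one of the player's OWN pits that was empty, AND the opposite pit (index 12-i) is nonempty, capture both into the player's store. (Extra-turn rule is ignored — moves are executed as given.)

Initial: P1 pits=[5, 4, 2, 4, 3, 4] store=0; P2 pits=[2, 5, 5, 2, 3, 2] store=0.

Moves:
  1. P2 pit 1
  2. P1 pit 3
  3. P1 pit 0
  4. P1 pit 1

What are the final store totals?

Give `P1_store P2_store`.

Answer: 2 1

Derivation:
Move 1: P2 pit1 -> P1=[5,4,2,4,3,4](0) P2=[2,0,6,3,4,3](1)
Move 2: P1 pit3 -> P1=[5,4,2,0,4,5](1) P2=[3,0,6,3,4,3](1)
Move 3: P1 pit0 -> P1=[0,5,3,1,5,6](1) P2=[3,0,6,3,4,3](1)
Move 4: P1 pit1 -> P1=[0,0,4,2,6,7](2) P2=[3,0,6,3,4,3](1)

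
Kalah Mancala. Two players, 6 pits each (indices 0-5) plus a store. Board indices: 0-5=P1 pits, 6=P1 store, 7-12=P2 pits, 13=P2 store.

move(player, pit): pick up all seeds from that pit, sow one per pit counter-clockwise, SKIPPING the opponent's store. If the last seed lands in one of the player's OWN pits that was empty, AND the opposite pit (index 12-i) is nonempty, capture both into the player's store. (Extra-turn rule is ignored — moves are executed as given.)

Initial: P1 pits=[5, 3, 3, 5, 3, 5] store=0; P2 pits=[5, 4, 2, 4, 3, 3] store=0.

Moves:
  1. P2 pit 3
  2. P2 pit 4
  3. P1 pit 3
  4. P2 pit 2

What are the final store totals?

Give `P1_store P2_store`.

Answer: 1 7

Derivation:
Move 1: P2 pit3 -> P1=[6,3,3,5,3,5](0) P2=[5,4,2,0,4,4](1)
Move 2: P2 pit4 -> P1=[7,4,3,5,3,5](0) P2=[5,4,2,0,0,5](2)
Move 3: P1 pit3 -> P1=[7,4,3,0,4,6](1) P2=[6,5,2,0,0,5](2)
Move 4: P2 pit2 -> P1=[7,0,3,0,4,6](1) P2=[6,5,0,1,0,5](7)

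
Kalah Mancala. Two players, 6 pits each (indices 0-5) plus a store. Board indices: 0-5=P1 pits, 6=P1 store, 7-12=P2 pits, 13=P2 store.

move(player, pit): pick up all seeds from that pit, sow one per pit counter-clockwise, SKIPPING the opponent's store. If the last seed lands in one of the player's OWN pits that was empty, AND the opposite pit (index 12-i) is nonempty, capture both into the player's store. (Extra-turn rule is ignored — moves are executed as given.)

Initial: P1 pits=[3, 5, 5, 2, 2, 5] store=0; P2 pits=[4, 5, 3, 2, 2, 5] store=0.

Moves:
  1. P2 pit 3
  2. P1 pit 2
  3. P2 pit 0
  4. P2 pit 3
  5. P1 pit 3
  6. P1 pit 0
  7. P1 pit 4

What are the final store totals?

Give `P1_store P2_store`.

Answer: 8 0

Derivation:
Move 1: P2 pit3 -> P1=[3,5,5,2,2,5](0) P2=[4,5,3,0,3,6](0)
Move 2: P1 pit2 -> P1=[3,5,0,3,3,6](1) P2=[5,5,3,0,3,6](0)
Move 3: P2 pit0 -> P1=[3,5,0,3,3,6](1) P2=[0,6,4,1,4,7](0)
Move 4: P2 pit3 -> P1=[3,5,0,3,3,6](1) P2=[0,6,4,0,5,7](0)
Move 5: P1 pit3 -> P1=[3,5,0,0,4,7](2) P2=[0,6,4,0,5,7](0)
Move 6: P1 pit0 -> P1=[0,6,1,0,4,7](7) P2=[0,6,0,0,5,7](0)
Move 7: P1 pit4 -> P1=[0,6,1,0,0,8](8) P2=[1,7,0,0,5,7](0)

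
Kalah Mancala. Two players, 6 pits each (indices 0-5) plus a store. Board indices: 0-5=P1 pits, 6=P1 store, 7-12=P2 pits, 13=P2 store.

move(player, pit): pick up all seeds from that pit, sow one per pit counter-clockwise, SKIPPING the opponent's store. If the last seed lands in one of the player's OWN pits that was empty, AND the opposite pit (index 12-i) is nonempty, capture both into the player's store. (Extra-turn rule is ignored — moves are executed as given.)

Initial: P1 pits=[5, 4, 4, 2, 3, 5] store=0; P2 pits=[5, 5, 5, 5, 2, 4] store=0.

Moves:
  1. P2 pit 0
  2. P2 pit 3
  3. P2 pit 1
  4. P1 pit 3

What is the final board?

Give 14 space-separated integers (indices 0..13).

Move 1: P2 pit0 -> P1=[5,4,4,2,3,5](0) P2=[0,6,6,6,3,5](0)
Move 2: P2 pit3 -> P1=[6,5,5,2,3,5](0) P2=[0,6,6,0,4,6](1)
Move 3: P2 pit1 -> P1=[7,5,5,2,3,5](0) P2=[0,0,7,1,5,7](2)
Move 4: P1 pit3 -> P1=[7,5,5,0,4,6](0) P2=[0,0,7,1,5,7](2)

Answer: 7 5 5 0 4 6 0 0 0 7 1 5 7 2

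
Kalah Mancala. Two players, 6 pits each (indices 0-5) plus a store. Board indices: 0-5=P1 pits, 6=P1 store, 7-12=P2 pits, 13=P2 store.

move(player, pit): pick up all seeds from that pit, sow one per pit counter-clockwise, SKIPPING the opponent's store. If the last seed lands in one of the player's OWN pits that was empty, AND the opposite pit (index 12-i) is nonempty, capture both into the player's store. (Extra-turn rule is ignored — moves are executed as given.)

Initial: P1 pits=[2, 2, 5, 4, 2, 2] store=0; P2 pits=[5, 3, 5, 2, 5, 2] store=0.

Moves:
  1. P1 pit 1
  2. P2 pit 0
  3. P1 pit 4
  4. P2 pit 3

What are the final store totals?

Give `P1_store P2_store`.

Move 1: P1 pit1 -> P1=[2,0,6,5,2,2](0) P2=[5,3,5,2,5,2](0)
Move 2: P2 pit0 -> P1=[2,0,6,5,2,2](0) P2=[0,4,6,3,6,3](0)
Move 3: P1 pit4 -> P1=[2,0,6,5,0,3](1) P2=[0,4,6,3,6,3](0)
Move 4: P2 pit3 -> P1=[2,0,6,5,0,3](1) P2=[0,4,6,0,7,4](1)

Answer: 1 1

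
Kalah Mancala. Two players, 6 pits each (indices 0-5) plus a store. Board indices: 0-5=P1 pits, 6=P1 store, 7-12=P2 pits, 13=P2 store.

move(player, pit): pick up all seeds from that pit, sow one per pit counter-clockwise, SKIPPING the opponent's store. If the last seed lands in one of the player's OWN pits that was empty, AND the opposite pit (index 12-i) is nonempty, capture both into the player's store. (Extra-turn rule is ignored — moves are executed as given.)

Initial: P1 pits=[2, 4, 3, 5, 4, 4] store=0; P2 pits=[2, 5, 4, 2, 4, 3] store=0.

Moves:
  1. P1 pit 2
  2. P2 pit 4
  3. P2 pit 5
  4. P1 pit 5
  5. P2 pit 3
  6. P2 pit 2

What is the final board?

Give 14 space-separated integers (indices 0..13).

Move 1: P1 pit2 -> P1=[2,4,0,6,5,5](0) P2=[2,5,4,2,4,3](0)
Move 2: P2 pit4 -> P1=[3,5,0,6,5,5](0) P2=[2,5,4,2,0,4](1)
Move 3: P2 pit5 -> P1=[4,6,1,6,5,5](0) P2=[2,5,4,2,0,0](2)
Move 4: P1 pit5 -> P1=[4,6,1,6,5,0](1) P2=[3,6,5,3,0,0](2)
Move 5: P2 pit3 -> P1=[4,6,1,6,5,0](1) P2=[3,6,5,0,1,1](3)
Move 6: P2 pit2 -> P1=[5,6,1,6,5,0](1) P2=[3,6,0,1,2,2](4)

Answer: 5 6 1 6 5 0 1 3 6 0 1 2 2 4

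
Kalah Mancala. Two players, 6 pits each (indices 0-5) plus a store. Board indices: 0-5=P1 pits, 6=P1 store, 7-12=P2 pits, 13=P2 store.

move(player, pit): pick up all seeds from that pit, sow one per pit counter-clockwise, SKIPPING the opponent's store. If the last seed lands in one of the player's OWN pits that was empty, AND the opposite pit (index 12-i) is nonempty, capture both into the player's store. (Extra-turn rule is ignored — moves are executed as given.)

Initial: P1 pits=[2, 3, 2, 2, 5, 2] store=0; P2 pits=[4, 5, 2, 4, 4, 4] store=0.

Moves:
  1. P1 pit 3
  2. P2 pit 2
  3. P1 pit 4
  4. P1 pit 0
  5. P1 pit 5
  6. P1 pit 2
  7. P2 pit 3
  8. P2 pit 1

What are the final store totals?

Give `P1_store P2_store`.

Answer: 9 2

Derivation:
Move 1: P1 pit3 -> P1=[2,3,2,0,6,3](0) P2=[4,5,2,4,4,4](0)
Move 2: P2 pit2 -> P1=[2,3,2,0,6,3](0) P2=[4,5,0,5,5,4](0)
Move 3: P1 pit4 -> P1=[2,3,2,0,0,4](1) P2=[5,6,1,6,5,4](0)
Move 4: P1 pit0 -> P1=[0,4,3,0,0,4](1) P2=[5,6,1,6,5,4](0)
Move 5: P1 pit5 -> P1=[0,4,3,0,0,0](2) P2=[6,7,2,6,5,4](0)
Move 6: P1 pit2 -> P1=[0,4,0,1,1,0](9) P2=[0,7,2,6,5,4](0)
Move 7: P2 pit3 -> P1=[1,5,1,1,1,0](9) P2=[0,7,2,0,6,5](1)
Move 8: P2 pit1 -> P1=[2,6,1,1,1,0](9) P2=[0,0,3,1,7,6](2)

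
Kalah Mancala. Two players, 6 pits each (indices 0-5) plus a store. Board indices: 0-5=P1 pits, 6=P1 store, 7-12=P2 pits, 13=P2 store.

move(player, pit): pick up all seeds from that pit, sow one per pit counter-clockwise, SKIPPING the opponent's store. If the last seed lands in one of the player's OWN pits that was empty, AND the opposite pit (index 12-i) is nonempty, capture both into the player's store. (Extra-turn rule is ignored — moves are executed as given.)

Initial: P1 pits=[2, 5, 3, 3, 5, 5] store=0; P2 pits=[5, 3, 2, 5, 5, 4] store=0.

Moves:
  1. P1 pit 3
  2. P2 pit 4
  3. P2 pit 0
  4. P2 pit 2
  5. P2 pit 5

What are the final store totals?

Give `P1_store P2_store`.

Answer: 1 2

Derivation:
Move 1: P1 pit3 -> P1=[2,5,3,0,6,6](1) P2=[5,3,2,5,5,4](0)
Move 2: P2 pit4 -> P1=[3,6,4,0,6,6](1) P2=[5,3,2,5,0,5](1)
Move 3: P2 pit0 -> P1=[3,6,4,0,6,6](1) P2=[0,4,3,6,1,6](1)
Move 4: P2 pit2 -> P1=[3,6,4,0,6,6](1) P2=[0,4,0,7,2,7](1)
Move 5: P2 pit5 -> P1=[4,7,5,1,7,7](1) P2=[0,4,0,7,2,0](2)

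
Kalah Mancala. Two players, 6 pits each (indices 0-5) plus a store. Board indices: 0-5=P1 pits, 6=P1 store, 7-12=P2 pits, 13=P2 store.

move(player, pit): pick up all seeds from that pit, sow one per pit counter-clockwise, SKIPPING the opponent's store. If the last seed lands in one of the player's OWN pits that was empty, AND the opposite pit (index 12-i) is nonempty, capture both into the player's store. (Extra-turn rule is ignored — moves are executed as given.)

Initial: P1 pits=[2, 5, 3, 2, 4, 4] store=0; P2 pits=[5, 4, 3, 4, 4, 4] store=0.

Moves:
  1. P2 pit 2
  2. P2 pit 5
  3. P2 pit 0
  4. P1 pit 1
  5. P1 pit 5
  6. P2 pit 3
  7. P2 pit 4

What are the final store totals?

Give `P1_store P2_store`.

Answer: 2 7

Derivation:
Move 1: P2 pit2 -> P1=[2,5,3,2,4,4](0) P2=[5,4,0,5,5,5](0)
Move 2: P2 pit5 -> P1=[3,6,4,3,4,4](0) P2=[5,4,0,5,5,0](1)
Move 3: P2 pit0 -> P1=[0,6,4,3,4,4](0) P2=[0,5,1,6,6,0](5)
Move 4: P1 pit1 -> P1=[0,0,5,4,5,5](1) P2=[1,5,1,6,6,0](5)
Move 5: P1 pit5 -> P1=[0,0,5,4,5,0](2) P2=[2,6,2,7,6,0](5)
Move 6: P2 pit3 -> P1=[1,1,6,5,5,0](2) P2=[2,6,2,0,7,1](6)
Move 7: P2 pit4 -> P1=[2,2,7,6,6,0](2) P2=[2,6,2,0,0,2](7)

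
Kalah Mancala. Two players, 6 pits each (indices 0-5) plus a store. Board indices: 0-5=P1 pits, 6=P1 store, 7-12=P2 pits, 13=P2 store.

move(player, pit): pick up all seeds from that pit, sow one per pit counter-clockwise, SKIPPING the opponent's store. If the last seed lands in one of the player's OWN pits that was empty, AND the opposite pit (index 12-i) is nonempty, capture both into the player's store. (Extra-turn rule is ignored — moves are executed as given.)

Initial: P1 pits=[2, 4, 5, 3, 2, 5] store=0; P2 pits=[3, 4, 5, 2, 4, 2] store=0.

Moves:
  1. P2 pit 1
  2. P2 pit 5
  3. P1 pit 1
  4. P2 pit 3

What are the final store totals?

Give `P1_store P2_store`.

Answer: 1 2

Derivation:
Move 1: P2 pit1 -> P1=[2,4,5,3,2,5](0) P2=[3,0,6,3,5,3](0)
Move 2: P2 pit5 -> P1=[3,5,5,3,2,5](0) P2=[3,0,6,3,5,0](1)
Move 3: P1 pit1 -> P1=[3,0,6,4,3,6](1) P2=[3,0,6,3,5,0](1)
Move 4: P2 pit3 -> P1=[3,0,6,4,3,6](1) P2=[3,0,6,0,6,1](2)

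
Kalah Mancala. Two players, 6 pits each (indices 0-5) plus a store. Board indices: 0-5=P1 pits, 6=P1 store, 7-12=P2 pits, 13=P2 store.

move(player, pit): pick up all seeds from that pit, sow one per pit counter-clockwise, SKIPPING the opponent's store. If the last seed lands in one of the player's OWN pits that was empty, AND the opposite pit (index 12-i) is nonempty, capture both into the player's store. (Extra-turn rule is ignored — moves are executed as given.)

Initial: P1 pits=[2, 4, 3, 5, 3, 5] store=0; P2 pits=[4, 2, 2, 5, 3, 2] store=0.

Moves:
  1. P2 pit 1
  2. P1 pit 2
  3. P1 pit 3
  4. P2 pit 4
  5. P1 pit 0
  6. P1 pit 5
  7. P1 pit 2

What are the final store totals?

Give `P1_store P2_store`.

Move 1: P2 pit1 -> P1=[2,4,3,5,3,5](0) P2=[4,0,3,6,3,2](0)
Move 2: P1 pit2 -> P1=[2,4,0,6,4,6](0) P2=[4,0,3,6,3,2](0)
Move 3: P1 pit3 -> P1=[2,4,0,0,5,7](1) P2=[5,1,4,6,3,2](0)
Move 4: P2 pit4 -> P1=[3,4,0,0,5,7](1) P2=[5,1,4,6,0,3](1)
Move 5: P1 pit0 -> P1=[0,5,1,0,5,7](6) P2=[5,1,0,6,0,3](1)
Move 6: P1 pit5 -> P1=[0,5,1,0,5,0](7) P2=[6,2,1,7,1,4](1)
Move 7: P1 pit2 -> P1=[0,5,0,0,5,0](9) P2=[6,2,0,7,1,4](1)

Answer: 9 1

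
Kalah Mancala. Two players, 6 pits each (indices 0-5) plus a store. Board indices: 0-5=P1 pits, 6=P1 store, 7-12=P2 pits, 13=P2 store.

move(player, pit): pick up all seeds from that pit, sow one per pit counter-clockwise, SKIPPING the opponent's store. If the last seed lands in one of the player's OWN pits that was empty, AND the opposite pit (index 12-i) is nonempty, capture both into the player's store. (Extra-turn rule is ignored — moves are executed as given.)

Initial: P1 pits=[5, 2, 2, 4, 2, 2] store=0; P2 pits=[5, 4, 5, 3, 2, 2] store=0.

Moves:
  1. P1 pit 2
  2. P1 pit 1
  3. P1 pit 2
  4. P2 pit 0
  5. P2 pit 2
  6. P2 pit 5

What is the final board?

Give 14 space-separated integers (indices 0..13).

Answer: 7 2 1 7 3 2 0 0 5 0 5 4 0 2

Derivation:
Move 1: P1 pit2 -> P1=[5,2,0,5,3,2](0) P2=[5,4,5,3,2,2](0)
Move 2: P1 pit1 -> P1=[5,0,1,6,3,2](0) P2=[5,4,5,3,2,2](0)
Move 3: P1 pit2 -> P1=[5,0,0,7,3,2](0) P2=[5,4,5,3,2,2](0)
Move 4: P2 pit0 -> P1=[5,0,0,7,3,2](0) P2=[0,5,6,4,3,3](0)
Move 5: P2 pit2 -> P1=[6,1,0,7,3,2](0) P2=[0,5,0,5,4,4](1)
Move 6: P2 pit5 -> P1=[7,2,1,7,3,2](0) P2=[0,5,0,5,4,0](2)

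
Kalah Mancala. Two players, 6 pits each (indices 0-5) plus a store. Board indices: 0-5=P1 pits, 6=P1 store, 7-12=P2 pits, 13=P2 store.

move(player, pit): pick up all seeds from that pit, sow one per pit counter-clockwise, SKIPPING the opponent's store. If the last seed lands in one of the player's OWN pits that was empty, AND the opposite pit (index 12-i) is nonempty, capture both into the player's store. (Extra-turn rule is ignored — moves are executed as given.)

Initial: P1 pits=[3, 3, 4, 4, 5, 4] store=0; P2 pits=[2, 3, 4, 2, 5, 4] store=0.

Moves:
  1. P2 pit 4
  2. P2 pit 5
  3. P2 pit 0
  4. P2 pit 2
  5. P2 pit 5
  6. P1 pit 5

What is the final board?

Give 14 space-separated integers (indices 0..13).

Answer: 6 5 6 5 5 0 1 1 5 1 3 1 0 4

Derivation:
Move 1: P2 pit4 -> P1=[4,4,5,4,5,4](0) P2=[2,3,4,2,0,5](1)
Move 2: P2 pit5 -> P1=[5,5,6,5,5,4](0) P2=[2,3,4,2,0,0](2)
Move 3: P2 pit0 -> P1=[5,5,6,5,5,4](0) P2=[0,4,5,2,0,0](2)
Move 4: P2 pit2 -> P1=[6,5,6,5,5,4](0) P2=[0,4,0,3,1,1](3)
Move 5: P2 pit5 -> P1=[6,5,6,5,5,4](0) P2=[0,4,0,3,1,0](4)
Move 6: P1 pit5 -> P1=[6,5,6,5,5,0](1) P2=[1,5,1,3,1,0](4)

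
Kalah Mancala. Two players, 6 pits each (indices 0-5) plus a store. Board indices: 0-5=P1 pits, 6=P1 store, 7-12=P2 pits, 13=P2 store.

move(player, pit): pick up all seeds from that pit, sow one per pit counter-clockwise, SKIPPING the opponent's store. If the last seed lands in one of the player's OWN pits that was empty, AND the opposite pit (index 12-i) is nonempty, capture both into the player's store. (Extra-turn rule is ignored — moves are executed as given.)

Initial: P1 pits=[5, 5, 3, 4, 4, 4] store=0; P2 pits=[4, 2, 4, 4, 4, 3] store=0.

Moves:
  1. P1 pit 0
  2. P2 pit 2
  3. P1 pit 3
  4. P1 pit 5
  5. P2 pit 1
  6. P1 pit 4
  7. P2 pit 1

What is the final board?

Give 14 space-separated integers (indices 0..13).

Move 1: P1 pit0 -> P1=[0,6,4,5,5,5](0) P2=[4,2,4,4,4,3](0)
Move 2: P2 pit2 -> P1=[0,6,4,5,5,5](0) P2=[4,2,0,5,5,4](1)
Move 3: P1 pit3 -> P1=[0,6,4,0,6,6](1) P2=[5,3,0,5,5,4](1)
Move 4: P1 pit5 -> P1=[0,6,4,0,6,0](2) P2=[6,4,1,6,6,4](1)
Move 5: P2 pit1 -> P1=[0,6,4,0,6,0](2) P2=[6,0,2,7,7,5](1)
Move 6: P1 pit4 -> P1=[0,6,4,0,0,1](3) P2=[7,1,3,8,7,5](1)
Move 7: P2 pit1 -> P1=[0,6,4,0,0,1](3) P2=[7,0,4,8,7,5](1)

Answer: 0 6 4 0 0 1 3 7 0 4 8 7 5 1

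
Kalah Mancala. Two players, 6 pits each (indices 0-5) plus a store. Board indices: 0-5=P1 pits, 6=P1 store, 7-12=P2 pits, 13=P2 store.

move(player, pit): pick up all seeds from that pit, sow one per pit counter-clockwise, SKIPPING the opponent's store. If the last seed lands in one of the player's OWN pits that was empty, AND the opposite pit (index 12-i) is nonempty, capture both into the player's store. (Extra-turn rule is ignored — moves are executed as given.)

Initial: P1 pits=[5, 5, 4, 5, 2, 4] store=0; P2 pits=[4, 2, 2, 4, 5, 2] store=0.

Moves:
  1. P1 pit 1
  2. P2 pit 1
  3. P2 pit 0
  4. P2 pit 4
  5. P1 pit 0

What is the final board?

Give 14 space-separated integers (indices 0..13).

Answer: 0 2 7 8 4 6 2 0 1 4 6 0 3 1

Derivation:
Move 1: P1 pit1 -> P1=[5,0,5,6,3,5](1) P2=[4,2,2,4,5,2](0)
Move 2: P2 pit1 -> P1=[5,0,5,6,3,5](1) P2=[4,0,3,5,5,2](0)
Move 3: P2 pit0 -> P1=[5,0,5,6,3,5](1) P2=[0,1,4,6,6,2](0)
Move 4: P2 pit4 -> P1=[6,1,6,7,3,5](1) P2=[0,1,4,6,0,3](1)
Move 5: P1 pit0 -> P1=[0,2,7,8,4,6](2) P2=[0,1,4,6,0,3](1)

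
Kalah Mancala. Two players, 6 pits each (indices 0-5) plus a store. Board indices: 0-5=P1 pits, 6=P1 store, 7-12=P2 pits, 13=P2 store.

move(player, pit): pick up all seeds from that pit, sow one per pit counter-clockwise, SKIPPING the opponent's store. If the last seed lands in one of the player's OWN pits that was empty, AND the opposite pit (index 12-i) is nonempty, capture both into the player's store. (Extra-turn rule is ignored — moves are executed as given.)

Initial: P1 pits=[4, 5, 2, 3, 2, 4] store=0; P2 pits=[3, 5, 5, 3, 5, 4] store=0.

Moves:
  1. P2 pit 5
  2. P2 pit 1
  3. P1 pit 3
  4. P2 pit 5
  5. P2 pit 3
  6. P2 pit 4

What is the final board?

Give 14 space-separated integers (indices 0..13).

Answer: 7 7 4 1 4 5 1 3 0 6 0 0 2 5

Derivation:
Move 1: P2 pit5 -> P1=[5,6,3,3,2,4](0) P2=[3,5,5,3,5,0](1)
Move 2: P2 pit1 -> P1=[5,6,3,3,2,4](0) P2=[3,0,6,4,6,1](2)
Move 3: P1 pit3 -> P1=[5,6,3,0,3,5](1) P2=[3,0,6,4,6,1](2)
Move 4: P2 pit5 -> P1=[5,6,3,0,3,5](1) P2=[3,0,6,4,6,0](3)
Move 5: P2 pit3 -> P1=[6,6,3,0,3,5](1) P2=[3,0,6,0,7,1](4)
Move 6: P2 pit4 -> P1=[7,7,4,1,4,5](1) P2=[3,0,6,0,0,2](5)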